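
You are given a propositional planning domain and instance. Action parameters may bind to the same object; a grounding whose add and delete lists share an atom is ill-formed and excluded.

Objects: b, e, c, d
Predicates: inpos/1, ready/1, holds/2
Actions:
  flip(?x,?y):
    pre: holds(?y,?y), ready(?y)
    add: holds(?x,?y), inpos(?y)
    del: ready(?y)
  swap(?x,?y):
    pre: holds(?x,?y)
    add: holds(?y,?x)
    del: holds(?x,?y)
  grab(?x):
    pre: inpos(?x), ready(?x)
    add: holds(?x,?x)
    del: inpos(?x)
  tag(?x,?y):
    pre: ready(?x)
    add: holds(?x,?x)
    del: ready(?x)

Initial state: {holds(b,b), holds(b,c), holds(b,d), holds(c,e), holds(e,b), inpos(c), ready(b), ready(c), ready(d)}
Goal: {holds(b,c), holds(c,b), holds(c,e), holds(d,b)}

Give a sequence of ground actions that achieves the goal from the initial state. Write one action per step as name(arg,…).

flip(c,b); swap(b,d)

1. flip(c,b)  →  {holds(b,b), holds(b,c), holds(b,d), holds(c,b), holds(c,e), holds(e,b), inpos(b), inpos(c), ready(c), ready(d)}
2. swap(b,d)  →  {holds(b,b), holds(b,c), holds(c,b), holds(c,e), holds(d,b), holds(e,b), inpos(b), inpos(c), ready(c), ready(d)}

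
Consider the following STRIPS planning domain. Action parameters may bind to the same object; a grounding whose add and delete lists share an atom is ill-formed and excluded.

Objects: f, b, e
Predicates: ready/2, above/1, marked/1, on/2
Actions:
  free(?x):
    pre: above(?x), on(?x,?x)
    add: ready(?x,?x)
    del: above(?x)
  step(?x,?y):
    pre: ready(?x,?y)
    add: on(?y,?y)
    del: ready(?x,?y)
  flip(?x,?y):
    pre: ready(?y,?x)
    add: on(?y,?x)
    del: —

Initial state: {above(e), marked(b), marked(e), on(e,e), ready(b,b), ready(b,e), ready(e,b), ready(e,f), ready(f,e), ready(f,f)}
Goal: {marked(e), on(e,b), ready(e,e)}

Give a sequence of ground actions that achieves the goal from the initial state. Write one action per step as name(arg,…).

1. free(e)  →  {marked(b), marked(e), on(e,e), ready(b,b), ready(b,e), ready(e,b), ready(e,e), ready(e,f), ready(f,e), ready(f,f)}
2. flip(b,e)  →  {marked(b), marked(e), on(e,b), on(e,e), ready(b,b), ready(b,e), ready(e,b), ready(e,e), ready(e,f), ready(f,e), ready(f,f)}

free(e); flip(b,e)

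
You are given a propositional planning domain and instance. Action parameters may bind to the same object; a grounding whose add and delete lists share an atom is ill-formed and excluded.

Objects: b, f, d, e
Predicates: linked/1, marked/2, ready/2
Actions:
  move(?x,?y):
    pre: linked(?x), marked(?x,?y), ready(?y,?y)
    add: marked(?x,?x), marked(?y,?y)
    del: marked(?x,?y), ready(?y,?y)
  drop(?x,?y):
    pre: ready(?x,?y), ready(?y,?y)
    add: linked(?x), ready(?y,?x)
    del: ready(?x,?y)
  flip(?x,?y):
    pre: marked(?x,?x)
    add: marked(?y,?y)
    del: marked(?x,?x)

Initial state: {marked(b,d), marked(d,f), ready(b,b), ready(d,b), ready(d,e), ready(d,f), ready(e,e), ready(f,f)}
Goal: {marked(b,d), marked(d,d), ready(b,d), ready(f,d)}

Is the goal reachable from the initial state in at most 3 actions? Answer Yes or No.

1. drop(d,b)  →  {linked(d), marked(b,d), marked(d,f), ready(b,b), ready(b,d), ready(d,e), ready(d,f), ready(e,e), ready(f,f)}
2. drop(d,f)  →  {linked(d), marked(b,d), marked(d,f), ready(b,b), ready(b,d), ready(d,e), ready(e,e), ready(f,d), ready(f,f)}
3. move(d,f)  →  {linked(d), marked(b,d), marked(d,d), marked(f,f), ready(b,b), ready(b,d), ready(d,e), ready(e,e), ready(f,d)}
optimal plan length = 3; 3 ≤ 3

Yes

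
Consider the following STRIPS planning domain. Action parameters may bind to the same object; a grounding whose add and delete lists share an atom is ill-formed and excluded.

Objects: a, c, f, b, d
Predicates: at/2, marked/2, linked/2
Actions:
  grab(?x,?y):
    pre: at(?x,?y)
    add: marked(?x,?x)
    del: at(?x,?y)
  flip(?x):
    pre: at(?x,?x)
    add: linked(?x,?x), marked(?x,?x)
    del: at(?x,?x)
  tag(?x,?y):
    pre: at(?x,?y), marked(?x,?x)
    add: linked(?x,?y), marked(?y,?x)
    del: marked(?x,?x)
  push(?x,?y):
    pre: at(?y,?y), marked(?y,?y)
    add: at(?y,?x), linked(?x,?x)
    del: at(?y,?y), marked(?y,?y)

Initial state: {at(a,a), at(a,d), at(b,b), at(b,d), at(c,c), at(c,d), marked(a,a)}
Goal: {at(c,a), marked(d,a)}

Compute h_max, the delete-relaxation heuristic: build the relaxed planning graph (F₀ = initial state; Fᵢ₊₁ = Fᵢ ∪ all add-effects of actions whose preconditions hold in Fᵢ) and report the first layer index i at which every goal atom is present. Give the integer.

F0 = init (7 atoms)
F1 = F0 ∪ {at(a,b), at(a,c), at(a,f), linked(a,a), linked(a,d), linked(b,b), linked(c,c), linked(d,d), linked(f,f), marked(b,b), marked(c,c), marked(d,a)}  (19 atoms)
F2 = F1 ∪ {at(b,a), at(b,c), at(b,f), at(c,a), at(c,b), at(c,f), linked(a,b), linked(a,c), linked(a,f), linked(b,d), linked(c,d), marked(b,a), marked(c,a), marked(d,b), marked(d,c), marked(f,a)}  (35 atoms)
goal ⊆ F2  ⇒  h_max = 2

2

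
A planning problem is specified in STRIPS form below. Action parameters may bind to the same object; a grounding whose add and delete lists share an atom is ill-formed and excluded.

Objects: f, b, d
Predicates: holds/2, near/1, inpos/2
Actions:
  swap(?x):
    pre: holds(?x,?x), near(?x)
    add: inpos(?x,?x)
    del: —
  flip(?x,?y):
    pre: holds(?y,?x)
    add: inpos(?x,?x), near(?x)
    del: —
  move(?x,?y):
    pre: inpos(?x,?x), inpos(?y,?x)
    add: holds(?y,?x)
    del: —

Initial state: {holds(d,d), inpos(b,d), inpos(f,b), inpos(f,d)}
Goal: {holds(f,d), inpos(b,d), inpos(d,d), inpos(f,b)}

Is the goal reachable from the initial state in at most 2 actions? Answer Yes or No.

1. flip(d,d)  →  {holds(d,d), inpos(b,d), inpos(d,d), inpos(f,b), inpos(f,d), near(d)}
2. move(d,f)  →  {holds(d,d), holds(f,d), inpos(b,d), inpos(d,d), inpos(f,b), inpos(f,d), near(d)}
optimal plan length = 2; 2 ≤ 2

Yes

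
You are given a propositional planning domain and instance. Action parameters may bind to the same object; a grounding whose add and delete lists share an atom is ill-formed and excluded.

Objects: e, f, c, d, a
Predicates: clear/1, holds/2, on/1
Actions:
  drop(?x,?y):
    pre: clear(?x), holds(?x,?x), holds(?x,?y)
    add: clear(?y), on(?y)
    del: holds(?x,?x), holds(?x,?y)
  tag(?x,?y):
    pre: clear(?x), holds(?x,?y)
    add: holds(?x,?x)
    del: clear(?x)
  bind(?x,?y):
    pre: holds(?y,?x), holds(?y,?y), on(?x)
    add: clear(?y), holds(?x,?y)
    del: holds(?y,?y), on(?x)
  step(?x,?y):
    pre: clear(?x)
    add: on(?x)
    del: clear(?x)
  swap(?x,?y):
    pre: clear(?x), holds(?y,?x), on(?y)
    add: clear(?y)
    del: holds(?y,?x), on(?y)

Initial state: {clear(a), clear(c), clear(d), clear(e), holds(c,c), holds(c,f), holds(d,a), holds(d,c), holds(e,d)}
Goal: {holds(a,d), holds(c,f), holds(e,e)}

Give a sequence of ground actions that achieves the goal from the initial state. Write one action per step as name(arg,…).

tag(e,d); tag(d,c); step(a,e); bind(a,d)

1. tag(e,d)  →  {clear(a), clear(c), clear(d), holds(c,c), holds(c,f), holds(d,a), holds(d,c), holds(e,d), holds(e,e)}
2. tag(d,c)  →  {clear(a), clear(c), holds(c,c), holds(c,f), holds(d,a), holds(d,c), holds(d,d), holds(e,d), holds(e,e)}
3. step(a,e)  →  {clear(c), holds(c,c), holds(c,f), holds(d,a), holds(d,c), holds(d,d), holds(e,d), holds(e,e), on(a)}
4. bind(a,d)  →  {clear(c), clear(d), holds(a,d), holds(c,c), holds(c,f), holds(d,a), holds(d,c), holds(e,d), holds(e,e)}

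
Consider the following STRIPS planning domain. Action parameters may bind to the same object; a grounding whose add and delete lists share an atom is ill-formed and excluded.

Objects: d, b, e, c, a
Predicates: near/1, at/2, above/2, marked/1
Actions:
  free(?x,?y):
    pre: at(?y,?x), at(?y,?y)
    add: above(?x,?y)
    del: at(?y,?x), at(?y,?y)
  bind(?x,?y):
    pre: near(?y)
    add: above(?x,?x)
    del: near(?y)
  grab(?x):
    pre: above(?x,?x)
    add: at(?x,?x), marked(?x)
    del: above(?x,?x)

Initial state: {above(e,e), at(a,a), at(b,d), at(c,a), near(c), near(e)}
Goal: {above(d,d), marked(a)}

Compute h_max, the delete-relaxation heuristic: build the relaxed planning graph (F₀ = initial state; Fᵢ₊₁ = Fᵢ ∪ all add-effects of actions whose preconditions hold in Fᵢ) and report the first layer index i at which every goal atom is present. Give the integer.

2

F0 = init (6 atoms)
F1 = F0 ∪ {above(a,a), above(b,b), above(c,c), above(d,d), at(e,e), marked(e)}  (12 atoms)
F2 = F1 ∪ {at(b,b), at(c,c), at(d,d), marked(a), marked(b), marked(c), marked(d)}  (19 atoms)
goal ⊆ F2  ⇒  h_max = 2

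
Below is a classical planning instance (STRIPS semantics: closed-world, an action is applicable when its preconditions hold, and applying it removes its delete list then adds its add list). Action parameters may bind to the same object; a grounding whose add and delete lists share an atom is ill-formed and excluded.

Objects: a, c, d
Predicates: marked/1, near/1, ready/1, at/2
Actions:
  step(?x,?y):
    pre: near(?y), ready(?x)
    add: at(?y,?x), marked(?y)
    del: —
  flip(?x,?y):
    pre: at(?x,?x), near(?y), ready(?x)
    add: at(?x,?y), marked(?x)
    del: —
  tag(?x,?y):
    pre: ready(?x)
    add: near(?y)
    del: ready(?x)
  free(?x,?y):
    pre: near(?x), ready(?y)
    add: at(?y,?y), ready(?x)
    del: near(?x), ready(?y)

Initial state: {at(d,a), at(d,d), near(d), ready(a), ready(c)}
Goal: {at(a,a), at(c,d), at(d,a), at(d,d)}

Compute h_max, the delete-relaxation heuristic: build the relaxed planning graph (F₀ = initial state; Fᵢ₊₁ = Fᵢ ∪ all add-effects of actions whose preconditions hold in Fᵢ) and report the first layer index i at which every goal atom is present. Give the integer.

F0 = init (5 atoms)
F1 = F0 ∪ {at(a,a), at(c,c), at(d,c), marked(d), near(a), near(c), ready(d)}  (12 atoms)
F2 = F1 ∪ {at(a,c), at(a,d), at(c,a), at(c,d), marked(a), marked(c)}  (18 atoms)
goal ⊆ F2  ⇒  h_max = 2

2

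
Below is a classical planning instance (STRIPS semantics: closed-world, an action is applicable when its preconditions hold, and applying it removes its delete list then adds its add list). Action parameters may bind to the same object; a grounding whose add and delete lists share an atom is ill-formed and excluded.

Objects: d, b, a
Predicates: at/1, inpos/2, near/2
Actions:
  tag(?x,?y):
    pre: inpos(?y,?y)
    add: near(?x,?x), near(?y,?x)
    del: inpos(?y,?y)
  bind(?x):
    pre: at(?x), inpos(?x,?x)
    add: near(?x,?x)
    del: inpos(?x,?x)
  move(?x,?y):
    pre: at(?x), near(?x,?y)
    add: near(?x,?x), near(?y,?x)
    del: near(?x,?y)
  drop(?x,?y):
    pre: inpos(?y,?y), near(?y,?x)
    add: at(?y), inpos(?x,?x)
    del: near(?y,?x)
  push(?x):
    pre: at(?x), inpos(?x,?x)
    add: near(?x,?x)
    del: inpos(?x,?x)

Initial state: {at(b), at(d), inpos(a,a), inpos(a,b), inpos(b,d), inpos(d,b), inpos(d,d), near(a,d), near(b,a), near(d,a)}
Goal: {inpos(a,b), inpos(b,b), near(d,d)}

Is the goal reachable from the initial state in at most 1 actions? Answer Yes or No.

1. tag(d,d)  →  {at(b), at(d), inpos(a,a), inpos(a,b), inpos(b,d), inpos(d,b), near(a,d), near(b,a), near(d,a), near(d,d)}
2. move(b,a)  →  {at(b), at(d), inpos(a,a), inpos(a,b), inpos(b,d), inpos(d,b), near(a,b), near(a,d), near(b,b), near(d,a), near(d,d)}
3. drop(b,a)  →  {at(a), at(b), at(d), inpos(a,a), inpos(a,b), inpos(b,b), inpos(b,d), inpos(d,b), near(a,d), near(b,b), near(d,a), near(d,d)}
optimal plan length = 3; 3 > 1

No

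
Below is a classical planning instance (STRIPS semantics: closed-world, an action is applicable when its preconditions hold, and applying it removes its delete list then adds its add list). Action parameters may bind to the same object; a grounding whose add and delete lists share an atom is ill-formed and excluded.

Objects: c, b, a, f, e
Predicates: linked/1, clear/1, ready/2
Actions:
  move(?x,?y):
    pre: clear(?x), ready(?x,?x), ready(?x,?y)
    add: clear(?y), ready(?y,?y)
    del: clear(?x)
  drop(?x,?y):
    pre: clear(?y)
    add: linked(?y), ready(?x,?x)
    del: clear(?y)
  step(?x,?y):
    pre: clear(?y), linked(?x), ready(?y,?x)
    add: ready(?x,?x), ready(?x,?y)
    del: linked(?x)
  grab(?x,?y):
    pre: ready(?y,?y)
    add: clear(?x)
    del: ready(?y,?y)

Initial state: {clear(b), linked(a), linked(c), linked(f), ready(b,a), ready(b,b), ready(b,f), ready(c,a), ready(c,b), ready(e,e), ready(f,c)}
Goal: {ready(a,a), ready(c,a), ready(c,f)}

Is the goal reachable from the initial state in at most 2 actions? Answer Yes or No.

No

1. move(b,a)  →  {clear(a), linked(a), linked(c), linked(f), ready(a,a), ready(b,a), ready(b,b), ready(b,f), ready(c,a), ready(c,b), ready(e,e), ready(f,c)}
2. grab(f,b)  →  {clear(a), clear(f), linked(a), linked(c), linked(f), ready(a,a), ready(b,a), ready(b,f), ready(c,a), ready(c,b), ready(e,e), ready(f,c)}
3. step(c,f)  →  {clear(a), clear(f), linked(a), linked(f), ready(a,a), ready(b,a), ready(b,f), ready(c,a), ready(c,b), ready(c,c), ready(c,f), ready(e,e), ready(f,c)}
optimal plan length = 3; 3 > 2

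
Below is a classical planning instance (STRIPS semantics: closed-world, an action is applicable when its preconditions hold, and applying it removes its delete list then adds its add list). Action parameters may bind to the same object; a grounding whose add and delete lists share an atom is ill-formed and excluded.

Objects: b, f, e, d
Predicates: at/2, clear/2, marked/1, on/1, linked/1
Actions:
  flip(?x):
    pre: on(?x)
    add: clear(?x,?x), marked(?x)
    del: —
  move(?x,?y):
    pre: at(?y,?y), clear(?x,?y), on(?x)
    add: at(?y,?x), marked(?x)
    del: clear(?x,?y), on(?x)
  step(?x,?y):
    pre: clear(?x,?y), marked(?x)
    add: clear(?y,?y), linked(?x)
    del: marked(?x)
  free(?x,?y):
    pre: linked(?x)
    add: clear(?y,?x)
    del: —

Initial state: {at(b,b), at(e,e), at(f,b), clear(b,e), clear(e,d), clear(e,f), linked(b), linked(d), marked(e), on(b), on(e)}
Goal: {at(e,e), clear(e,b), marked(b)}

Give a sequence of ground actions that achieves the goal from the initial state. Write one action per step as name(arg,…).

flip(b); free(b,e)

1. flip(b)  →  {at(b,b), at(e,e), at(f,b), clear(b,b), clear(b,e), clear(e,d), clear(e,f), linked(b), linked(d), marked(b), marked(e), on(b), on(e)}
2. free(b,e)  →  {at(b,b), at(e,e), at(f,b), clear(b,b), clear(b,e), clear(e,b), clear(e,d), clear(e,f), linked(b), linked(d), marked(b), marked(e), on(b), on(e)}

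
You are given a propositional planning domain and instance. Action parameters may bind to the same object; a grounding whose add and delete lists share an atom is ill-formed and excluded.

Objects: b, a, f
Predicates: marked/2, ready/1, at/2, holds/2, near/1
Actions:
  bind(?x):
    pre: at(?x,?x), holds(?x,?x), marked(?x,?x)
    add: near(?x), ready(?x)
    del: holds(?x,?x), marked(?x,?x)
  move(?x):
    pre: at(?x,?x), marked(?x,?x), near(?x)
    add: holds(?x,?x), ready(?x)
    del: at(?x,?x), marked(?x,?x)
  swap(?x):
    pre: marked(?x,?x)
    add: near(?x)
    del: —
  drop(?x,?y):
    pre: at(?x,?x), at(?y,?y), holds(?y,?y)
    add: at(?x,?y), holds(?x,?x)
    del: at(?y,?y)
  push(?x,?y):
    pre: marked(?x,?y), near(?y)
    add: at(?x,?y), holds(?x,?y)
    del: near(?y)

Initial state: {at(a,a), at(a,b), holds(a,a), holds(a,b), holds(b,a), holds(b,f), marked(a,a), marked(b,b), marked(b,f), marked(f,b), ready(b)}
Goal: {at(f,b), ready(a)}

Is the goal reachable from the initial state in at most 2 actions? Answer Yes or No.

1. bind(a)  →  {at(a,a), at(a,b), holds(a,b), holds(b,a), holds(b,f), marked(b,b), marked(b,f), marked(f,b), near(a), ready(a), ready(b)}
2. swap(b)  →  {at(a,a), at(a,b), holds(a,b), holds(b,a), holds(b,f), marked(b,b), marked(b,f), marked(f,b), near(a), near(b), ready(a), ready(b)}
3. push(f,b)  →  {at(a,a), at(a,b), at(f,b), holds(a,b), holds(b,a), holds(b,f), holds(f,b), marked(b,b), marked(b,f), marked(f,b), near(a), ready(a), ready(b)}
optimal plan length = 3; 3 > 2

No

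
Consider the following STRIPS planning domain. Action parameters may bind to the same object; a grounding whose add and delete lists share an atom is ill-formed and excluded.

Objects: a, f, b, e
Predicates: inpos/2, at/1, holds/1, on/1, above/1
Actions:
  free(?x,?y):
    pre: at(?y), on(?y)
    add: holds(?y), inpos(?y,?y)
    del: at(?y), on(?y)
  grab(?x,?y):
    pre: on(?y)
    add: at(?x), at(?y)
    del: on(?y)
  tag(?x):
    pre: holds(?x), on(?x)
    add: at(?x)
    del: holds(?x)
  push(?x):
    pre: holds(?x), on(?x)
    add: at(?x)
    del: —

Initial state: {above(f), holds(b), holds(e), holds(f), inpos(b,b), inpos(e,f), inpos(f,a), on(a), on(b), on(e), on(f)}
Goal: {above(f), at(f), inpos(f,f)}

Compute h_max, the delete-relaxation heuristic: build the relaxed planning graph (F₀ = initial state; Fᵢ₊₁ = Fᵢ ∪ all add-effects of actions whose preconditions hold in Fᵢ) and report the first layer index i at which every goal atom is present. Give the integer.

F0 = init (11 atoms)
F1 = F0 ∪ {at(a), at(b), at(e), at(f)}  (15 atoms)
F2 = F1 ∪ {holds(a), inpos(a,a), inpos(e,e), inpos(f,f)}  (19 atoms)
goal ⊆ F2  ⇒  h_max = 2

2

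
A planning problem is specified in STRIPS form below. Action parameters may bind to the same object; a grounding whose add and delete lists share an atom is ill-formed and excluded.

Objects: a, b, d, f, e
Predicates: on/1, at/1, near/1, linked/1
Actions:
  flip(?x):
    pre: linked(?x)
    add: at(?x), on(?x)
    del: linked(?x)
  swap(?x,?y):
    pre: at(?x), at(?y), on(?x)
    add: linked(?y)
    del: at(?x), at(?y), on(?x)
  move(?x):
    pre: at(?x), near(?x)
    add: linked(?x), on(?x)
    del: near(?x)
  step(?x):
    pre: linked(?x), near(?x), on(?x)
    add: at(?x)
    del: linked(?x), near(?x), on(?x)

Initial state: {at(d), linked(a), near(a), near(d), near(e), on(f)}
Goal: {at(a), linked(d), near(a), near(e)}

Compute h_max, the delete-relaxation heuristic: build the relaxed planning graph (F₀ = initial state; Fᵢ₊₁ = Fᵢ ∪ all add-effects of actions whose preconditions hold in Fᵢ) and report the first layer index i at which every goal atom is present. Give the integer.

F0 = init (6 atoms)
F1 = F0 ∪ {at(a), linked(d), on(a), on(d)}  (10 atoms)
goal ⊆ F1  ⇒  h_max = 1

1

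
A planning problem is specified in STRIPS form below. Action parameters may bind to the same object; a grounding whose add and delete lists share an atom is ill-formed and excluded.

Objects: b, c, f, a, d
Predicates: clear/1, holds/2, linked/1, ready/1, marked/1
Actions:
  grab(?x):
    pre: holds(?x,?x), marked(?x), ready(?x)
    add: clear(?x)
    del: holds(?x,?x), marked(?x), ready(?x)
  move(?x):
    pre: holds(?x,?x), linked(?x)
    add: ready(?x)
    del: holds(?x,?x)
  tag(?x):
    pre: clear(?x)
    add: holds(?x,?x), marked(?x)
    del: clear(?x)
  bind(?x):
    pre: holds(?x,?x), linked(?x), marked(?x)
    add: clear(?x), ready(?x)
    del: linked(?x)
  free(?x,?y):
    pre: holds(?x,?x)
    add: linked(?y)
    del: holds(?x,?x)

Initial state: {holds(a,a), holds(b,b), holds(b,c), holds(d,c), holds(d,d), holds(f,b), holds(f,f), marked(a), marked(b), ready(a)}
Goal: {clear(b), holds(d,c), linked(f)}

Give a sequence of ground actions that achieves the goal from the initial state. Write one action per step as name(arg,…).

1. free(f,b)  →  {holds(a,a), holds(b,b), holds(b,c), holds(d,c), holds(d,d), holds(f,b), linked(b), marked(a), marked(b), ready(a)}
2. bind(b)  →  {clear(b), holds(a,a), holds(b,b), holds(b,c), holds(d,c), holds(d,d), holds(f,b), marked(a), marked(b), ready(a), ready(b)}
3. free(b,f)  →  {clear(b), holds(a,a), holds(b,c), holds(d,c), holds(d,d), holds(f,b), linked(f), marked(a), marked(b), ready(a), ready(b)}

free(f,b); bind(b); free(b,f)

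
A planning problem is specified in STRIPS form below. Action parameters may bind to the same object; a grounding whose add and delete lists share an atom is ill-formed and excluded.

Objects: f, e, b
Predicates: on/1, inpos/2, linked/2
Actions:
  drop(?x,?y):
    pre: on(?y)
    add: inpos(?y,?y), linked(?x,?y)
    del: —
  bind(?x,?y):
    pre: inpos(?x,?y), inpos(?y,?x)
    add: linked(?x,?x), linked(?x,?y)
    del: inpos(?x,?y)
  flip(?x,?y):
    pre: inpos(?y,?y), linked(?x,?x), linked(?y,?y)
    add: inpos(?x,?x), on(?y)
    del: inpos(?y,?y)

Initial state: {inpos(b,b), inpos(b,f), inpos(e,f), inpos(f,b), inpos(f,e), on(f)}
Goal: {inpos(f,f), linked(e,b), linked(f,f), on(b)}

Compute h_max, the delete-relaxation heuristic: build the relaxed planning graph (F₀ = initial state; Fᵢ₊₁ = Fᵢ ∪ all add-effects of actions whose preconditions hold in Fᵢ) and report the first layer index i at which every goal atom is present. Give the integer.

F0 = init (6 atoms)
F1 = F0 ∪ {inpos(f,f), linked(b,b), linked(b,f), linked(e,e), linked(e,f), linked(f,b), linked(f,e), linked(f,f)}  (14 atoms)
F2 = F1 ∪ {inpos(e,e), on(b)}  (16 atoms)
F3 = F2 ∪ {linked(e,b), on(e)}  (18 atoms)
goal ⊆ F3  ⇒  h_max = 3

3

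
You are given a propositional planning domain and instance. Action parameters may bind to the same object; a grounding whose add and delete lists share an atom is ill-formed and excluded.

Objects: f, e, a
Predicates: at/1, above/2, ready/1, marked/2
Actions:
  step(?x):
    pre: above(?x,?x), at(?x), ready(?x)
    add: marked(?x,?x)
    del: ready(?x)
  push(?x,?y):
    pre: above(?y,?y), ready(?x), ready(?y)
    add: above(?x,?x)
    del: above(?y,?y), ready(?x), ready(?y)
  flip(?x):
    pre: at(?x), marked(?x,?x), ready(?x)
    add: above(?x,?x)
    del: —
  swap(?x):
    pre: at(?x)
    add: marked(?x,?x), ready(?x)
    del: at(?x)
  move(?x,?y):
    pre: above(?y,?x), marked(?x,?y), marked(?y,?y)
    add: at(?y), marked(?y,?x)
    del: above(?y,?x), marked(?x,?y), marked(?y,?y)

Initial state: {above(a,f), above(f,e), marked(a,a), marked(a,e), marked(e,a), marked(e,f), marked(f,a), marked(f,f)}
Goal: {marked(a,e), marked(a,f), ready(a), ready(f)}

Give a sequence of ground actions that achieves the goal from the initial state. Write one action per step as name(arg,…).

1. move(f,a)  →  {above(f,e), at(a), marked(a,e), marked(a,f), marked(e,a), marked(e,f), marked(f,f)}
2. swap(a)  →  {above(f,e), marked(a,a), marked(a,e), marked(a,f), marked(e,a), marked(e,f), marked(f,f), ready(a)}
3. move(e,f)  →  {at(f), marked(a,a), marked(a,e), marked(a,f), marked(e,a), marked(f,e), ready(a)}
4. swap(f)  →  {marked(a,a), marked(a,e), marked(a,f), marked(e,a), marked(f,e), marked(f,f), ready(a), ready(f)}

move(f,a); swap(a); move(e,f); swap(f)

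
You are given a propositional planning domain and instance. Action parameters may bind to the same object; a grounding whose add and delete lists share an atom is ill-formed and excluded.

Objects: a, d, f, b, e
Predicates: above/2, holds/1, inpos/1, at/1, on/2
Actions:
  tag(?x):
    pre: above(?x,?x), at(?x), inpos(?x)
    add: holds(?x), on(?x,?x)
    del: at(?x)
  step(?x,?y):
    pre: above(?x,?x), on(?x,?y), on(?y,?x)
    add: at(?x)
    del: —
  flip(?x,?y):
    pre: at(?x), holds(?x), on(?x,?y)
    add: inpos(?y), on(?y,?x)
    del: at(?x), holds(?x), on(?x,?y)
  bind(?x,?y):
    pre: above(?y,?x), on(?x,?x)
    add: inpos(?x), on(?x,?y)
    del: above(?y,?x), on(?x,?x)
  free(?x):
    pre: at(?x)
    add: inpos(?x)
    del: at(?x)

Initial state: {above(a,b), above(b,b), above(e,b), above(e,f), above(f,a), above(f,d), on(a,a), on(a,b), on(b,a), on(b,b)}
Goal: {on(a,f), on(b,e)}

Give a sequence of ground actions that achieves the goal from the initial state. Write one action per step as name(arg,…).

1. bind(a,f)  →  {above(a,b), above(b,b), above(e,b), above(e,f), above(f,d), inpos(a), on(a,b), on(a,f), on(b,a), on(b,b)}
2. bind(b,e)  →  {above(a,b), above(b,b), above(e,f), above(f,d), inpos(a), inpos(b), on(a,b), on(a,f), on(b,a), on(b,e)}

bind(a,f); bind(b,e)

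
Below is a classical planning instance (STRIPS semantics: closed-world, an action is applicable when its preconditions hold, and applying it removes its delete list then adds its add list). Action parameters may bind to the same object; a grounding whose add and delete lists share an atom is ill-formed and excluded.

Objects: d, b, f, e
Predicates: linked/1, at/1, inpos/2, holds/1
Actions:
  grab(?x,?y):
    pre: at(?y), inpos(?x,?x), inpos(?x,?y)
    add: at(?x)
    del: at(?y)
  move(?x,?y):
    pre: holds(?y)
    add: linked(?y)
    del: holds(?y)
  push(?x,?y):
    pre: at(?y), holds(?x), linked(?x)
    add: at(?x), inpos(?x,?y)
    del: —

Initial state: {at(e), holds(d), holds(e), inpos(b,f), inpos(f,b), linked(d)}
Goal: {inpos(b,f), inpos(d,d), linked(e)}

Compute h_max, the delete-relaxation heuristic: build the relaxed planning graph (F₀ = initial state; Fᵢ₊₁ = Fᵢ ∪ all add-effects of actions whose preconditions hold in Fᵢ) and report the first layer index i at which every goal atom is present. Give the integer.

F0 = init (6 atoms)
F1 = F0 ∪ {at(d), inpos(d,e), linked(e)}  (9 atoms)
F2 = F1 ∪ {inpos(d,d), inpos(e,d), inpos(e,e)}  (12 atoms)
goal ⊆ F2  ⇒  h_max = 2

2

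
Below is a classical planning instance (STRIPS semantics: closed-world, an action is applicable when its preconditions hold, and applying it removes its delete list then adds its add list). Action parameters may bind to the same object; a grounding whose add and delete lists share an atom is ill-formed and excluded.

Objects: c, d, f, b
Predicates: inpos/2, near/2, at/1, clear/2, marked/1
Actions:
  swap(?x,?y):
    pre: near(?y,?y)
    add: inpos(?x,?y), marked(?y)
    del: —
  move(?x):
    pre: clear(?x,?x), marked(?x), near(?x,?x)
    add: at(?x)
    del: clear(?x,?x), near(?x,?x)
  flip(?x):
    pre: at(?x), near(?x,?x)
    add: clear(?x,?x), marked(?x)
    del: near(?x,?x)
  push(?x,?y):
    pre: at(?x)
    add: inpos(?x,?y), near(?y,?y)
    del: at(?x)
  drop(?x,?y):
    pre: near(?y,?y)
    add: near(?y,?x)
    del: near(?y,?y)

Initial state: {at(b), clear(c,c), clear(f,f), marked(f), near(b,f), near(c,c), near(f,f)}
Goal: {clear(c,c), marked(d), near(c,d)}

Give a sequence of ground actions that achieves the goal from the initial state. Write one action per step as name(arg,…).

push(b,d); swap(c,d); drop(d,c)

1. push(b,d)  →  {clear(c,c), clear(f,f), inpos(b,d), marked(f), near(b,f), near(c,c), near(d,d), near(f,f)}
2. swap(c,d)  →  {clear(c,c), clear(f,f), inpos(b,d), inpos(c,d), marked(d), marked(f), near(b,f), near(c,c), near(d,d), near(f,f)}
3. drop(d,c)  →  {clear(c,c), clear(f,f), inpos(b,d), inpos(c,d), marked(d), marked(f), near(b,f), near(c,d), near(d,d), near(f,f)}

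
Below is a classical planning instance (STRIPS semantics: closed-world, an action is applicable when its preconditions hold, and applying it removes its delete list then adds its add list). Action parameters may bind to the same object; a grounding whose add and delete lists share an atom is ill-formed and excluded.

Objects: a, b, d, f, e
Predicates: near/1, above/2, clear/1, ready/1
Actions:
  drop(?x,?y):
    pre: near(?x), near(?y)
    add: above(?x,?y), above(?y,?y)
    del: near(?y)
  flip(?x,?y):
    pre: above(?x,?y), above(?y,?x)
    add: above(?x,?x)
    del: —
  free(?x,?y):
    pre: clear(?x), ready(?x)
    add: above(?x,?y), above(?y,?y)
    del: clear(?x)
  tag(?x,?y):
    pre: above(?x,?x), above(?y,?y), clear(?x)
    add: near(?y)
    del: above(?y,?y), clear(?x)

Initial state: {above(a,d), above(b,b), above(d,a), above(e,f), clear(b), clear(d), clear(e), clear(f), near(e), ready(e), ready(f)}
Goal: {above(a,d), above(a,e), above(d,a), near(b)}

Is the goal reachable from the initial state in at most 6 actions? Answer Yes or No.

Yes

1. flip(a,d)  →  {above(a,a), above(a,d), above(b,b), above(d,a), above(e,f), clear(b), clear(d), clear(e), clear(f), near(e), ready(e), ready(f)}
2. tag(b,a)  →  {above(a,d), above(b,b), above(d,a), above(e,f), clear(d), clear(e), clear(f), near(a), near(e), ready(e), ready(f)}
3. drop(a,e)  →  {above(a,d), above(a,e), above(b,b), above(d,a), above(e,e), above(e,f), clear(d), clear(e), clear(f), near(a), ready(e), ready(f)}
4. tag(e,b)  →  {above(a,d), above(a,e), above(d,a), above(e,e), above(e,f), clear(d), clear(f), near(a), near(b), ready(e), ready(f)}
optimal plan length = 4; 4 ≤ 6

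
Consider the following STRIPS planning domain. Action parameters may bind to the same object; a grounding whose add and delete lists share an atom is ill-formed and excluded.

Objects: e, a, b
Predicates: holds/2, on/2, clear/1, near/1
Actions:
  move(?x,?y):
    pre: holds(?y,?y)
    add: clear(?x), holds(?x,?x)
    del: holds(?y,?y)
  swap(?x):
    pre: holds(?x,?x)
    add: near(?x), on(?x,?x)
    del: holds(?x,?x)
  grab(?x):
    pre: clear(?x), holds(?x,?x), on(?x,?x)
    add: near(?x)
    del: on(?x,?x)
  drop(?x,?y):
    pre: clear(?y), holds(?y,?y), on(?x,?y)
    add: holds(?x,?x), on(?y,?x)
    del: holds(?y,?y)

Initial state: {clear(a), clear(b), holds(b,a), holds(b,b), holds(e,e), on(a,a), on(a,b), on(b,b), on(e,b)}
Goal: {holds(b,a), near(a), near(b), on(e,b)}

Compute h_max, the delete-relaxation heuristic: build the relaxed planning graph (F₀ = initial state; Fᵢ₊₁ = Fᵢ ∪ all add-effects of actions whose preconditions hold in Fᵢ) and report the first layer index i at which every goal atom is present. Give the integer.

2

F0 = init (9 atoms)
F1 = F0 ∪ {clear(e), holds(a,a), near(b), near(e), on(b,a), on(b,e), on(e,e)}  (16 atoms)
F2 = F1 ∪ {near(a)}  (17 atoms)
goal ⊆ F2  ⇒  h_max = 2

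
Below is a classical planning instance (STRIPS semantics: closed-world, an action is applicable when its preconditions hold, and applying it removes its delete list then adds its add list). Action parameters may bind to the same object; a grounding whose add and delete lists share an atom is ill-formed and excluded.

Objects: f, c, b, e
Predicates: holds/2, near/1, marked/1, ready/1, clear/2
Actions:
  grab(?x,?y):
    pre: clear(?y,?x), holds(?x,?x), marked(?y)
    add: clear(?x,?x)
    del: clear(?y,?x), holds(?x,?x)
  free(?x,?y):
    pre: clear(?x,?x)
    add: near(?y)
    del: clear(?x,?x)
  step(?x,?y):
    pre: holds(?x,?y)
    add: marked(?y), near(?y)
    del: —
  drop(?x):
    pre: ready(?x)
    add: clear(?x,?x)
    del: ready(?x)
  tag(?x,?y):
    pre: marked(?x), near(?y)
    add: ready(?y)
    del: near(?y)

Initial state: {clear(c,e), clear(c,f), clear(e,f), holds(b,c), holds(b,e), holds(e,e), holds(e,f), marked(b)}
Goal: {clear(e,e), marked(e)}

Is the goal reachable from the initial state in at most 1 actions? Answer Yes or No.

No

1. step(b,c)  →  {clear(c,e), clear(c,f), clear(e,f), holds(b,c), holds(b,e), holds(e,e), holds(e,f), marked(b), marked(c), near(c)}
2. grab(e,c)  →  {clear(c,f), clear(e,e), clear(e,f), holds(b,c), holds(b,e), holds(e,f), marked(b), marked(c), near(c)}
3. step(b,e)  →  {clear(c,f), clear(e,e), clear(e,f), holds(b,c), holds(b,e), holds(e,f), marked(b), marked(c), marked(e), near(c), near(e)}
optimal plan length = 3; 3 > 1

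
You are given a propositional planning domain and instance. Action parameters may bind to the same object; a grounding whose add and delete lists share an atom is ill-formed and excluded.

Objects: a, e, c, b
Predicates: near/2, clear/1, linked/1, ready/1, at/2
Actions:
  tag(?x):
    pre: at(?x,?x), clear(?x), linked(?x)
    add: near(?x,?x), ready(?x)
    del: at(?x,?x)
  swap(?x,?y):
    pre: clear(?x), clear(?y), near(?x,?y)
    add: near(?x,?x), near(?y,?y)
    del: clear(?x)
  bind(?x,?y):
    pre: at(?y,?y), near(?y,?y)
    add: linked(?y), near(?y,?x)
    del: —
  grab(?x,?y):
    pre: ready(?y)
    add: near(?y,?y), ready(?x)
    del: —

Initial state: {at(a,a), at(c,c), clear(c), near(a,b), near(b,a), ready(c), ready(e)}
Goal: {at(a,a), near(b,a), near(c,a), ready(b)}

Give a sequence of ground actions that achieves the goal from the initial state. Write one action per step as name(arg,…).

grab(b,c); bind(a,c)

1. grab(b,c)  →  {at(a,a), at(c,c), clear(c), near(a,b), near(b,a), near(c,c), ready(b), ready(c), ready(e)}
2. bind(a,c)  →  {at(a,a), at(c,c), clear(c), linked(c), near(a,b), near(b,a), near(c,a), near(c,c), ready(b), ready(c), ready(e)}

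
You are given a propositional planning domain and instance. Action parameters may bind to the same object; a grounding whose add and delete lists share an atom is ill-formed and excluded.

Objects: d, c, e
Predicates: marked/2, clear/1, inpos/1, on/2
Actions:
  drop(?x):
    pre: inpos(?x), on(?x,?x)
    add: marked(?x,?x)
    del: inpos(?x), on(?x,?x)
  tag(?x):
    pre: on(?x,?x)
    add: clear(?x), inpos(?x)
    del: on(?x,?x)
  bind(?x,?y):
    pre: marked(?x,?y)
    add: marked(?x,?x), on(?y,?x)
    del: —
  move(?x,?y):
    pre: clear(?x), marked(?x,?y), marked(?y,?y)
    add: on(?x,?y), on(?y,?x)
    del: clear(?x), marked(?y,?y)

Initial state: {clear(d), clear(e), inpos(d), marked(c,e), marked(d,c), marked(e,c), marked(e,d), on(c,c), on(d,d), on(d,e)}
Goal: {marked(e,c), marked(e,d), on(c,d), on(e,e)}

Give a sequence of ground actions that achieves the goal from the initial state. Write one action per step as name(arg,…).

bind(d,c); bind(e,d); bind(e,e)

1. bind(d,c)  →  {clear(d), clear(e), inpos(d), marked(c,e), marked(d,c), marked(d,d), marked(e,c), marked(e,d), on(c,c), on(c,d), on(d,d), on(d,e)}
2. bind(e,d)  →  {clear(d), clear(e), inpos(d), marked(c,e), marked(d,c), marked(d,d), marked(e,c), marked(e,d), marked(e,e), on(c,c), on(c,d), on(d,d), on(d,e)}
3. bind(e,e)  →  {clear(d), clear(e), inpos(d), marked(c,e), marked(d,c), marked(d,d), marked(e,c), marked(e,d), marked(e,e), on(c,c), on(c,d), on(d,d), on(d,e), on(e,e)}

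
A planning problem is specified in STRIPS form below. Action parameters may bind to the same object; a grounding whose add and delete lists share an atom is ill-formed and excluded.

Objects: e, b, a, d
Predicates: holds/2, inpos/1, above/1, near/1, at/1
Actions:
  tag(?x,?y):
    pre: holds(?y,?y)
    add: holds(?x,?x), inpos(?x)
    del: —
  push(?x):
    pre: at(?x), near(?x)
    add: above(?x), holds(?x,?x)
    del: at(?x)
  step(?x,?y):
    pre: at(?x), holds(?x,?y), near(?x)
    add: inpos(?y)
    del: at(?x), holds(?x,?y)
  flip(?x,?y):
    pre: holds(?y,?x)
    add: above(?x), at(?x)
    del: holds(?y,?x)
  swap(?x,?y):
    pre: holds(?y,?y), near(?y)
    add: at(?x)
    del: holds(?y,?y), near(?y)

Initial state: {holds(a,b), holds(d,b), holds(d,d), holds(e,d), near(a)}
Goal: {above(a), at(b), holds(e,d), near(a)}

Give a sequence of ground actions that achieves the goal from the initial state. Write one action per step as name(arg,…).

tag(a,d); flip(b,a); flip(a,a)

1. tag(a,d)  →  {holds(a,a), holds(a,b), holds(d,b), holds(d,d), holds(e,d), inpos(a), near(a)}
2. flip(b,a)  →  {above(b), at(b), holds(a,a), holds(d,b), holds(d,d), holds(e,d), inpos(a), near(a)}
3. flip(a,a)  →  {above(a), above(b), at(a), at(b), holds(d,b), holds(d,d), holds(e,d), inpos(a), near(a)}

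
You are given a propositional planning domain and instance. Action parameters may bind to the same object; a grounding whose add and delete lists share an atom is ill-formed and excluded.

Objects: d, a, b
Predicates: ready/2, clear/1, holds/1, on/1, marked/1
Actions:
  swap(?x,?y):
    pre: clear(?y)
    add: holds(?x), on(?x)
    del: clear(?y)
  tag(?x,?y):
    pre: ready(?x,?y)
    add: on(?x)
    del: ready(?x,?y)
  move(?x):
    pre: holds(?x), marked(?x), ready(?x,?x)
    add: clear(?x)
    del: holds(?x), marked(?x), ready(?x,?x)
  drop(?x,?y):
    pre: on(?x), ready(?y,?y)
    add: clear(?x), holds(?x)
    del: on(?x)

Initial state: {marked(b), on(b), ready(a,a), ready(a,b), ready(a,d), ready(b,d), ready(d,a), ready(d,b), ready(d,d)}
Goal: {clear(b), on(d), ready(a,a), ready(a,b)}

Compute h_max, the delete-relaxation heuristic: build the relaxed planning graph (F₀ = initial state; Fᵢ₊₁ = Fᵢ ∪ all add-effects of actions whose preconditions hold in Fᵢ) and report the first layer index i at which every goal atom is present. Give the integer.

F0 = init (9 atoms)
F1 = F0 ∪ {clear(b), holds(b), on(a), on(d)}  (13 atoms)
goal ⊆ F1  ⇒  h_max = 1

1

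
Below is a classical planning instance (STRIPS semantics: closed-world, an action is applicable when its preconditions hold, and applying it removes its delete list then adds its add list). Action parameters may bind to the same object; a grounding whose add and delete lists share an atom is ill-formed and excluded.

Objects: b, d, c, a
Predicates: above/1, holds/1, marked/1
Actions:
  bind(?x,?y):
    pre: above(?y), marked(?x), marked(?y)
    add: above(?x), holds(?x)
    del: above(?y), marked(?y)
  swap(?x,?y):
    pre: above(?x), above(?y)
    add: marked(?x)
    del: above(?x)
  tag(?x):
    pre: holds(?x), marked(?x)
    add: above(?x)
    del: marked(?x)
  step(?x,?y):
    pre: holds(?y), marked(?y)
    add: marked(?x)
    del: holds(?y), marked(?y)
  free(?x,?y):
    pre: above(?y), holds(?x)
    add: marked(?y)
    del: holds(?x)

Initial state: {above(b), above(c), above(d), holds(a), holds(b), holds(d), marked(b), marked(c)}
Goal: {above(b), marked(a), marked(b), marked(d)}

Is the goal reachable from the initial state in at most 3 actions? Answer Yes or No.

1. swap(d,b)  →  {above(b), above(c), holds(a), holds(b), holds(d), marked(b), marked(c), marked(d)}
2. step(a,b)  →  {above(b), above(c), holds(a), holds(d), marked(a), marked(c), marked(d)}
3. free(d,b)  →  {above(b), above(c), holds(a), marked(a), marked(b), marked(c), marked(d)}
optimal plan length = 3; 3 ≤ 3

Yes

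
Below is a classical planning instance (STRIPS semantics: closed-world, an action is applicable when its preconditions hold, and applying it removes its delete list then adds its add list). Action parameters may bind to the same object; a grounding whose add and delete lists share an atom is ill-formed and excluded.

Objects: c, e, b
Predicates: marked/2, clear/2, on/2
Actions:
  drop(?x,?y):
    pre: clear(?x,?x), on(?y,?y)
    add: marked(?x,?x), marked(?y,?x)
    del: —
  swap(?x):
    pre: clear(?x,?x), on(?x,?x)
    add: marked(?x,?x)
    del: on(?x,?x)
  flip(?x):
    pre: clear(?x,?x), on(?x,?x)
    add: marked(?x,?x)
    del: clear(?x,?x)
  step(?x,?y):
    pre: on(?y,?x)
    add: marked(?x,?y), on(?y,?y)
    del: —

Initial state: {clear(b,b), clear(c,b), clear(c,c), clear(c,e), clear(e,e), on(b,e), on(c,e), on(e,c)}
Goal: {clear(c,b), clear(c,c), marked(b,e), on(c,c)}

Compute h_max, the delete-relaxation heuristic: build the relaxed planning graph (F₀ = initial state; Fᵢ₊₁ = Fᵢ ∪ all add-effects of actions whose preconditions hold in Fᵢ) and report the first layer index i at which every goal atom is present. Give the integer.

2

F0 = init (8 atoms)
F1 = F0 ∪ {marked(c,e), marked(e,b), marked(e,c), on(b,b), on(c,c), on(e,e)}  (14 atoms)
F2 = F1 ∪ {marked(b,b), marked(b,c), marked(b,e), marked(c,b), marked(c,c), marked(e,e)}  (20 atoms)
goal ⊆ F2  ⇒  h_max = 2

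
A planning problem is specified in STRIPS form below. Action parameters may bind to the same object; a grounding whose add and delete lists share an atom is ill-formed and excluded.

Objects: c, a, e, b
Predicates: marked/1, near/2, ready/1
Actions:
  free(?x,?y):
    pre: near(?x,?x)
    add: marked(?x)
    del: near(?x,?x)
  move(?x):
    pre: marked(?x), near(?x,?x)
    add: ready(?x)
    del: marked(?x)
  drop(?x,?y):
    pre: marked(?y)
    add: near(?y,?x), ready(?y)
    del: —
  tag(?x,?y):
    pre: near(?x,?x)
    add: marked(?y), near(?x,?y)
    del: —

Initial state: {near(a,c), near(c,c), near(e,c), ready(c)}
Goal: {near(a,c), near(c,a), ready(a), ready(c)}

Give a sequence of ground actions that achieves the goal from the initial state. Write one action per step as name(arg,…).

tag(c,a); drop(c,a)

1. tag(c,a)  →  {marked(a), near(a,c), near(c,a), near(c,c), near(e,c), ready(c)}
2. drop(c,a)  →  {marked(a), near(a,c), near(c,a), near(c,c), near(e,c), ready(a), ready(c)}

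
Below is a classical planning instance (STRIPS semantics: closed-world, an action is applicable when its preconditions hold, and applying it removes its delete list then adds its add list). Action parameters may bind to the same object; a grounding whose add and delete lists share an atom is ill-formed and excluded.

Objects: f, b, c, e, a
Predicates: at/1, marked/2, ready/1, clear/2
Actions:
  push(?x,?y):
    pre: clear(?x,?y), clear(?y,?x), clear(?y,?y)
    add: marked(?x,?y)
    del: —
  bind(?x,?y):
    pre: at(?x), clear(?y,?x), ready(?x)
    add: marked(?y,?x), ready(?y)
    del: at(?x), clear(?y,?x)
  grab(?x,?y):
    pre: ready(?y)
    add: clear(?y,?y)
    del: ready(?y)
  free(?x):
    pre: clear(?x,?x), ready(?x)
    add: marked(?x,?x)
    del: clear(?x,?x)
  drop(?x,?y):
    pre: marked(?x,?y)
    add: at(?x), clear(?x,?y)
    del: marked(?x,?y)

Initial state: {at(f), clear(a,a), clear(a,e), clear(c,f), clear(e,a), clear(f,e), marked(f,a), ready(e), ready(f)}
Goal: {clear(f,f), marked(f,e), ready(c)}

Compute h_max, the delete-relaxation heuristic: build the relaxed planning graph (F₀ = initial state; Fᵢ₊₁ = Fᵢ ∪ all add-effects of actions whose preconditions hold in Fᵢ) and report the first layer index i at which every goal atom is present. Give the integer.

3

F0 = init (9 atoms)
F1 = F0 ∪ {clear(e,e), clear(f,a), clear(f,f), marked(a,a), marked(c,f), marked(e,a), ready(c)}  (16 atoms)
F2 = F1 ∪ {at(a), at(c), at(e), clear(c,c), marked(a,e), marked(e,e), marked(f,f)}  (23 atoms)
F3 = F2 ∪ {marked(c,c), marked(f,e), ready(a)}  (26 atoms)
goal ⊆ F3  ⇒  h_max = 3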